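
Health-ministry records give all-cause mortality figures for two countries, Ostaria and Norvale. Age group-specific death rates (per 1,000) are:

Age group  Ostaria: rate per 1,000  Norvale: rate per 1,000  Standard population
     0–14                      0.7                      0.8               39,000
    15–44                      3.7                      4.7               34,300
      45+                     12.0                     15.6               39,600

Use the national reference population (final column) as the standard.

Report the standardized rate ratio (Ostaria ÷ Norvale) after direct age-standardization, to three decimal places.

0.777

Standard total = 112,900; weights = 0.3454, 0.3038, 0.3508.
Ostaria: 0.3454×0.7 + 0.3038×3.7 + 0.3508×12.0 = 5.5749 per 1,000.
Norvale: 0.3454×0.8 + 0.3038×4.7 + 0.3508×15.6 = 7.1760 per 1,000.
Ratio = 5.5749 ÷ 7.1760 = 0.77689.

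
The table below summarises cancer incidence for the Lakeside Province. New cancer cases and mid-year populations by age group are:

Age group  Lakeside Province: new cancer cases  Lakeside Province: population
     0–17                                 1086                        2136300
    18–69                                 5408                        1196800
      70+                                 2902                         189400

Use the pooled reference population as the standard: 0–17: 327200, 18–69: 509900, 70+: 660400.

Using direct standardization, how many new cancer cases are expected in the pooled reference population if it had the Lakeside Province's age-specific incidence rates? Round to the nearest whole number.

Age-specific rates per 100000 for the Lakeside Province: 50.84, 451.87, 1532.21.
Expected new cancer cases = Σ (standard pop × age-specific rate ÷ 100000)
= 327200×50.84/100000 + 509900×451.87/100000 + 660400×1532.21/100000
= 166.33 + 2304.09 + 10118.69 = 12589.12.

12589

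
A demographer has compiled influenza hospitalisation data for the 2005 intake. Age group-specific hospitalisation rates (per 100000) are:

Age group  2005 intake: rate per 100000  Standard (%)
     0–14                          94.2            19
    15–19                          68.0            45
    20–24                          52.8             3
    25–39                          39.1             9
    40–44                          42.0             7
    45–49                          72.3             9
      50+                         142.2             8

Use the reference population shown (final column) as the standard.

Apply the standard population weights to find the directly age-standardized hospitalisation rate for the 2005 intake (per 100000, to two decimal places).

74.42

Standard weights: 0.19, 0.45, 0.03, 0.09, 0.07, 0.09, 0.08.
Standardized rate: 0.1900×94.2 + 0.4500×68.0 + 0.0300×52.8 + 0.0900×39.1 + 0.0700×42.0 + 0.0900×72.3 + 0.0800×142.2 = 74.4240 per 100000.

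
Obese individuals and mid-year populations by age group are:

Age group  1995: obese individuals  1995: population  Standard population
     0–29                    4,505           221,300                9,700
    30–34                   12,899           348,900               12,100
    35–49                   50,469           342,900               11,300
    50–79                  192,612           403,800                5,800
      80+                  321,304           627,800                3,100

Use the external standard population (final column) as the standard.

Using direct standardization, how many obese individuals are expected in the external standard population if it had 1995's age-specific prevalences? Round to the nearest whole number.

6661

Age-specific rates per 1,000 for 1995: 20.357, 36.970, 147.183, 476.999, 511.794.
Expected obese individuals = Σ (standard pop × age-specific rate ÷ 1,000)
= 9,700×20.357/1,000 + 12,100×36.970/1,000 + 11,300×147.183/1,000 + 5,800×476.999/1,000 + 3,100×511.794/1,000
= 197.46 + 447.34 + 1663.17 + 2766.59 + 1586.56 = 6661.12.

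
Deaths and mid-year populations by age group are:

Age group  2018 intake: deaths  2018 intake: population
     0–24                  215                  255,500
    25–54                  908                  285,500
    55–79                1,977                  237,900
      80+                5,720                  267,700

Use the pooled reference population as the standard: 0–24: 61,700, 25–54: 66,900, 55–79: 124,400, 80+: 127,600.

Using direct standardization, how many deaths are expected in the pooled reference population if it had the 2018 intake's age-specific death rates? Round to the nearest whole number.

Age-specific rates per 100,000 for the 2018 intake: 84.15, 318.04, 831.02, 2136.72.
Expected deaths = Σ (standard pop × age-specific rate ÷ 100,000)
= 61,700×84.15/100,000 + 66,900×318.04/100,000 + 124,400×831.02/100,000 + 127,600×2136.72/100,000
= 51.92 + 212.77 + 1033.79 + 2726.45 = 4024.93.

4025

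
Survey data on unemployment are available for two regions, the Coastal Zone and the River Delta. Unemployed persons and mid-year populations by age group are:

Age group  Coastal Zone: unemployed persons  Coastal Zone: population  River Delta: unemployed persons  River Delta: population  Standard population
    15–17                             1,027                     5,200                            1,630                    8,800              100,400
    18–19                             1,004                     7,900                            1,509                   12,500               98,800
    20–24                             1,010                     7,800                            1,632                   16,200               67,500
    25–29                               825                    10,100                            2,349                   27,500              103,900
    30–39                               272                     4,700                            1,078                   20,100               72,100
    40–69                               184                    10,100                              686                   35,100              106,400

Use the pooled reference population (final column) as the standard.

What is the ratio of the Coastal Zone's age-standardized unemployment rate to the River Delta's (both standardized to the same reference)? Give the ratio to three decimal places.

Age-specific rates per 1,000 for the Coastal Zone: 197.500, 127.089, 129.487, 81.683, 57.872, 18.218.
For the River Delta: 185.227, 120.720, 100.741, 85.418, 53.632, 19.544.
Standard total = 549,100; weights = 0.1828, 0.1799, 0.1229, 0.1892, 0.1313, 0.1938.
The Coastal Zone: 0.1828×197.500 + 0.1799×127.089 + 0.1229×129.487 + 0.1892×81.683 + 0.1313×57.872 + 0.1938×18.218 = 101.4817 per 1,000.
The River Delta: 0.1828×185.227 + 0.1799×120.720 + 0.1229×100.741 + 0.1892×85.418 + 0.1313×53.632 + 0.1938×19.544 = 94.9650 per 1,000.
Ratio = 101.4817 ÷ 94.9650 = 1.06862.

1.069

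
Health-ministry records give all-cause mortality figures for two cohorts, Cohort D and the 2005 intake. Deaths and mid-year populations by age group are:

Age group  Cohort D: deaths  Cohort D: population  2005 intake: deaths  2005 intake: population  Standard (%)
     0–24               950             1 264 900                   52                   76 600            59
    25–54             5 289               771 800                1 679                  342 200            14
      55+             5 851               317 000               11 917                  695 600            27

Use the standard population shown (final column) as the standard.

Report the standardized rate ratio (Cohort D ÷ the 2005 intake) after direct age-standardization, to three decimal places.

Age-specific rates per 1 000 for Cohort D: 0.751, 6.853, 18.457.
For the 2005 intake: 0.679, 4.906, 17.132.
Standard weights: 0.59, 0.14, 0.27.
Cohort D: 0.5900×0.751 + 0.1400×6.853 + 0.2700×18.457 = 6.3860 per 1 000.
The 2005 intake: 0.5900×0.679 + 0.1400×4.906 + 0.2700×17.132 = 5.7131 per 1 000.
Ratio = 6.3860 ÷ 5.7131 = 1.11779.

1.118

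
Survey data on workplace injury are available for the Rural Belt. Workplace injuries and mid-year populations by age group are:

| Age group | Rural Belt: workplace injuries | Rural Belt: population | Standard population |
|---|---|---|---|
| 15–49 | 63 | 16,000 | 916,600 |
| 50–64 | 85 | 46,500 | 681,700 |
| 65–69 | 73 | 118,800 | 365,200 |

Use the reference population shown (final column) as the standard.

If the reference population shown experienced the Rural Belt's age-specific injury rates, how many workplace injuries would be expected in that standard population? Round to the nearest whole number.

5080

Age-specific rates per 10,000 for the Rural Belt: 39.38, 18.28, 6.14.
Expected workplace injuries = Σ (standard pop × age-specific rate ÷ 10,000)
= 916,600×39.38/10,000 + 681,700×18.28/10,000 + 365,200×6.14/10,000
= 3609.11 + 1246.12 + 224.41 = 5079.64.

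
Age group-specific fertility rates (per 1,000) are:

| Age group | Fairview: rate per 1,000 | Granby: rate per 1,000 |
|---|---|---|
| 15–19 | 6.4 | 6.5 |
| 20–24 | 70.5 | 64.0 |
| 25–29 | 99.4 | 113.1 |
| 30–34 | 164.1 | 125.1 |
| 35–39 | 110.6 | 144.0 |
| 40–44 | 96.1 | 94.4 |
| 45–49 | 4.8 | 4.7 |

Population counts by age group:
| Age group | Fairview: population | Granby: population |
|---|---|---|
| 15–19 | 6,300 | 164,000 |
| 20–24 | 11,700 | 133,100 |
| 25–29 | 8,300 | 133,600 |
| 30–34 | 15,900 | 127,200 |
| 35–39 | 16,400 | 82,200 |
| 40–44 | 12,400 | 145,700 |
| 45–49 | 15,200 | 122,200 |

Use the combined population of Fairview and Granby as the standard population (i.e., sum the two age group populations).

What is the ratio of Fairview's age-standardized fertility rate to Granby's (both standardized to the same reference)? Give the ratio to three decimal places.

Combined standard total = 994,200; weights = 0.1713, 0.1456, 0.1427, 0.1439, 0.0992, 0.1590, 0.1382.
Fairview: 0.1713×6.4 + 0.1456×70.5 + 0.1427×99.4 + 0.1439×164.1 + 0.0992×110.6 + 0.1590×96.1 + 0.1382×4.8 = 76.0853 per 1,000.
Granby: 0.1713×6.5 + 0.1456×64.0 + 0.1427×113.1 + 0.1439×125.1 + 0.0992×144.0 + 0.1590×94.4 + 0.1382×4.7 = 74.5259 per 1,000.
Ratio = 76.0853 ÷ 74.5259 = 1.02092.

1.021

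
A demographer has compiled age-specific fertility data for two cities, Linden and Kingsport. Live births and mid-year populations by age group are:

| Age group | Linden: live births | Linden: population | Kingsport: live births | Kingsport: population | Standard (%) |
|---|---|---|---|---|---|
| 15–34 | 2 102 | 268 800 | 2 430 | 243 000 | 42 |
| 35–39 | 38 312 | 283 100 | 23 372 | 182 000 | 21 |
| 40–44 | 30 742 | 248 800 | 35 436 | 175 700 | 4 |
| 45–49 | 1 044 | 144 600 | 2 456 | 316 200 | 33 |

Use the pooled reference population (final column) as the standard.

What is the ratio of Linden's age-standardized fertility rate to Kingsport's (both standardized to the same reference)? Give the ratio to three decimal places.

Age-specific rates per 1 000 for Linden: 7.820, 135.330, 123.561, 7.220.
For Kingsport: 10.000, 128.418, 201.685, 7.767.
Standard weights: 0.42, 0.21, 0.04, 0.33.
Linden: 0.4200×7.820 + 0.2100×135.330 + 0.0400×123.561 + 0.3300×7.220 = 39.0287 per 1 000.
Kingsport: 0.4200×10.000 + 0.2100×128.418 + 0.0400×201.685 + 0.3300×7.767 = 41.7983 per 1 000.
Ratio = 39.0287 ÷ 41.7983 = 0.93374.

0.934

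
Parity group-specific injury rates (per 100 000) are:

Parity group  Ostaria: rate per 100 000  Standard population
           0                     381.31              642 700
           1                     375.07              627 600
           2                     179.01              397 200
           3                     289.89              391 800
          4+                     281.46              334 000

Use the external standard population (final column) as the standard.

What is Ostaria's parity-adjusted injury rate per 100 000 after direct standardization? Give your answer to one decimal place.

Standard total = 2 393 300; weights = 0.2685, 0.2622, 0.1660, 0.1637, 0.1396.
Standardized rate: 0.2685×381.31 + 0.2622×375.07 + 0.1660×179.01 + 0.1637×289.89 + 0.1396×281.46 = 317.1985 per 100 000.

317.2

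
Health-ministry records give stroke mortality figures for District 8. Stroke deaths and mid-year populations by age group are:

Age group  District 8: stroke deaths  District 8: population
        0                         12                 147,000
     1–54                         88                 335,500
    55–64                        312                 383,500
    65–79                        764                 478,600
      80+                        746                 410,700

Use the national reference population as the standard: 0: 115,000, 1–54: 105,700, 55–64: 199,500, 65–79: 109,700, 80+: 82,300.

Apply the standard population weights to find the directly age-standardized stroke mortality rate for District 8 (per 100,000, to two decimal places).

Age-specific rates per 100,000 for District 8: 8.16, 26.23, 81.36, 159.63, 181.64.
Standard total = 612,200; weights = 0.1878, 0.1727, 0.3259, 0.1792, 0.1344.
Standardized rate: 0.1878×8.16 + 0.1727×26.23 + 0.3259×81.36 + 0.1792×159.63 + 0.1344×181.64 = 85.5970 per 100,000.

85.60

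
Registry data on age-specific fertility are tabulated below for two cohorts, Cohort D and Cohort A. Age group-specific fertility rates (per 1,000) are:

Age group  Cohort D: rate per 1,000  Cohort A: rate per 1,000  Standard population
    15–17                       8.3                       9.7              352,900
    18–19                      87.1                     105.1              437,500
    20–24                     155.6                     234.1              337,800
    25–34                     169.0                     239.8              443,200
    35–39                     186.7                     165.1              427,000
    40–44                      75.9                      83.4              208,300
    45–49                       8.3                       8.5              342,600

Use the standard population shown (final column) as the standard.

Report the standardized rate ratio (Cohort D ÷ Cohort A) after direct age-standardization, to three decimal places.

Standard total = 2,549,300; weights = 0.1384, 0.1716, 0.1325, 0.1739, 0.1675, 0.0817, 0.1344.
Cohort D: 0.1384×8.3 + 0.1716×87.1 + 0.1325×155.6 + 0.1739×169.0 + 0.1675×186.7 + 0.0817×75.9 + 0.1344×8.3 = 104.6845 per 1,000.
Cohort A: 0.1384×9.7 + 0.1716×105.1 + 0.1325×234.1 + 0.1739×239.8 + 0.1675×165.1 + 0.0817×83.4 + 0.1344×8.5 = 127.6997 per 1,000.
Ratio = 104.6845 ÷ 127.6997 = 0.81977.

0.820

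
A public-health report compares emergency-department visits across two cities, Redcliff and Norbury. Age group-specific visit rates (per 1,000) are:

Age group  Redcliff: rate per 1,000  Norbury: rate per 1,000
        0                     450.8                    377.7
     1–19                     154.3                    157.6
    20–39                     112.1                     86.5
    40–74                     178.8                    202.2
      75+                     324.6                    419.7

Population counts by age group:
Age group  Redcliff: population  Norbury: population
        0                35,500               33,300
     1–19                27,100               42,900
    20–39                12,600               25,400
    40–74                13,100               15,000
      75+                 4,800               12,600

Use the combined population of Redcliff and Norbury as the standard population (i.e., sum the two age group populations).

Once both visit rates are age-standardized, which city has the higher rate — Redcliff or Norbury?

Combined standard total = 222,300; weights = 0.3095, 0.3149, 0.1709, 0.1264, 0.0783.
Redcliff: 0.3095×450.8 + 0.3149×154.3 + 0.1709×112.1 + 0.1264×178.8 + 0.0783×324.6 = 255.2774 per 1,000.
Norbury: 0.3095×377.7 + 0.3149×157.6 + 0.1709×86.5 + 0.1264×202.2 + 0.0783×419.7 = 239.7182 per 1,000.

Redcliff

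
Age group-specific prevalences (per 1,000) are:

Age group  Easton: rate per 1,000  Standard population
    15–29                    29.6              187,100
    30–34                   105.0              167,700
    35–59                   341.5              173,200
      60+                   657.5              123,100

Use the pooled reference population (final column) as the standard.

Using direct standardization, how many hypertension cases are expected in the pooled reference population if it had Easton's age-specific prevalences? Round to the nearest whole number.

163233

Expected hypertension cases = Σ (standard pop × age-specific rate ÷ 1,000)
= 187,100×29.6/1,000 + 167,700×105.0/1,000 + 173,200×341.5/1,000 + 123,100×657.5/1,000
= 5538.16 + 17608.50 + 59147.80 + 80938.25 = 163232.71.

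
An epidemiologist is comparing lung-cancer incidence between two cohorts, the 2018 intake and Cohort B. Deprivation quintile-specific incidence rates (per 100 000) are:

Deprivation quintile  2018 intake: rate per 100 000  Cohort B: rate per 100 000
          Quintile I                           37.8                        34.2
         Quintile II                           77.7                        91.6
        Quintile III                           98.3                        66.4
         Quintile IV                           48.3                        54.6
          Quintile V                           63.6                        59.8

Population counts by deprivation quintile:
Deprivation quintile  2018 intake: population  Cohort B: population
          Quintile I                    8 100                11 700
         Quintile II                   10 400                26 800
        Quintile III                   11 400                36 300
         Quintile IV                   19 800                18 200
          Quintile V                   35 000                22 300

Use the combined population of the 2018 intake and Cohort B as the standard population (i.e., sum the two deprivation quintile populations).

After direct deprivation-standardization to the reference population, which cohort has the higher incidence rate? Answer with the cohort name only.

2018 intake

Combined standard total = 200 000; weights = 0.0990, 0.1860, 0.2385, 0.1900, 0.2865.
The 2018 intake: 0.0990×37.8 + 0.1860×77.7 + 0.2385×98.3 + 0.1900×48.3 + 0.2865×63.6 = 69.0374 per 100 000.
Cohort B: 0.0990×34.2 + 0.1860×91.6 + 0.2385×66.4 + 0.1900×54.6 + 0.2865×59.8 = 63.7665 per 100 000.
The crude rates (63.96 vs 65.85) would put Cohort B higher, but that reflects its deprivation composition; once standardized to a common deprivation structure, the 2018 intake has the higher underlying rate.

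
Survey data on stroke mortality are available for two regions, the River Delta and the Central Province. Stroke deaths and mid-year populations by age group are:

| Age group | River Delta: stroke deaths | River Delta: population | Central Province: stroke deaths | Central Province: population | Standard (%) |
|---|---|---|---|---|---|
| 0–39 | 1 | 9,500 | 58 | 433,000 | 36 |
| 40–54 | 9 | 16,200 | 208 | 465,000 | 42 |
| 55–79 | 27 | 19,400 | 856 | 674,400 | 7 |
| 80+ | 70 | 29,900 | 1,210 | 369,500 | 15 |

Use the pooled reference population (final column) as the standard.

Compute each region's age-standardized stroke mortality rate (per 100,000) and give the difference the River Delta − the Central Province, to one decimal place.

Age-specific rates per 100,000 for the River Delta: 10.53, 55.56, 139.18, 234.11.
For the Central Province: 13.39, 44.73, 126.93, 327.47.
Standard weights: 0.36, 0.42, 0.07, 0.15.
The River Delta: 0.3600×10.53 + 0.4200×55.56 + 0.0700×139.18 + 0.1500×234.11 = 71.9821 per 100,000.
The Central Province: 0.3600×13.39 + 0.4200×44.73 + 0.0700×126.93 + 0.1500×327.47 = 81.6146 per 100,000.
Difference = 71.9821 − 81.6146 = -9.6325.

-9.6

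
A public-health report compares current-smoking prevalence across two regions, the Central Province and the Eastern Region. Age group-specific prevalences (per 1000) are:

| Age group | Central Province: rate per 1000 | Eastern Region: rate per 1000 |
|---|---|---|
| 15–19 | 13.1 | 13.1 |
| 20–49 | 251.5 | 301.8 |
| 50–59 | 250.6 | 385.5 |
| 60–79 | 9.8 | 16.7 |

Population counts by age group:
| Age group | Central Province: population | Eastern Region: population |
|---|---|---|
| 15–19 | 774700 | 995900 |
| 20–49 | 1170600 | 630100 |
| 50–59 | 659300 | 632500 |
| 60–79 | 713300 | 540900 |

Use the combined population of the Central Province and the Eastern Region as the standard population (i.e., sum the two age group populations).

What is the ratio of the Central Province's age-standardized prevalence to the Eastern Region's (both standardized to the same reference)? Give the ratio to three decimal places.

Combined standard total = 6117300; weights = 0.2894, 0.2944, 0.2112, 0.2050.
The Central Province: 0.2894×13.1 + 0.2944×251.5 + 0.2112×250.6 + 0.2050×9.8 = 132.7525 per 1000.
The Eastern Region: 0.2894×13.1 + 0.2944×301.8 + 0.2112×385.5 + 0.2050×16.7 = 177.4607 per 1000.
Ratio = 132.7525 ÷ 177.4607 = 0.74807.

0.748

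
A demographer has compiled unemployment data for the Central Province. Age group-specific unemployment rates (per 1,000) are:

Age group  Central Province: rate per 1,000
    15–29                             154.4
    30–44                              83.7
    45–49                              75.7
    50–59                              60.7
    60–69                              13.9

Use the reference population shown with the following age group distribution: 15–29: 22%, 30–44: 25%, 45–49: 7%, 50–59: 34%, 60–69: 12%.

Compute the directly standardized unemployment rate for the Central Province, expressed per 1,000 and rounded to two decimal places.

82.50

Standard weights: 0.22, 0.25, 0.07, 0.34, 0.12.
Standardized rate: 0.2200×154.4 + 0.2500×83.7 + 0.0700×75.7 + 0.3400×60.7 + 0.1200×13.9 = 82.4980 per 1,000.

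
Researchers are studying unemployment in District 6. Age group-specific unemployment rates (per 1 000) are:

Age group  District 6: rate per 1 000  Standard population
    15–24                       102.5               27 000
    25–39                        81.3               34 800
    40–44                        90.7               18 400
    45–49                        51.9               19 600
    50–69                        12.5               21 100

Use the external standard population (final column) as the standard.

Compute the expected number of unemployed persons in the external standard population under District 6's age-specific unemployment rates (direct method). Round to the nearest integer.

8547

Expected unemployed persons = Σ (standard pop × age-specific rate ÷ 1 000)
= 27 000×102.5/1 000 + 34 800×81.3/1 000 + 18 400×90.7/1 000 + 19 600×51.9/1 000 + 21 100×12.5/1 000
= 2767.50 + 2829.24 + 1668.88 + 1017.24 + 263.75 = 8546.61.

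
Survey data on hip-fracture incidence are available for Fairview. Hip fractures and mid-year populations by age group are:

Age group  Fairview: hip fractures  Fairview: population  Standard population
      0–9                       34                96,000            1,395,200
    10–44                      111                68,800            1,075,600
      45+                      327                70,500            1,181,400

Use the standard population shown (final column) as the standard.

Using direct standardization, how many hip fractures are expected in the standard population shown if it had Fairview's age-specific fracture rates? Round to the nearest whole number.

Age-specific rates per 100,000 for Fairview: 35.42, 161.34, 463.83.
Expected hip fractures = Σ (standard pop × age-specific rate ÷ 100,000)
= 1,395,200×35.42/100,000 + 1,075,600×161.34/100,000 + 1,181,400×463.83/100,000
= 494.13 + 1735.34 + 5479.69 = 7709.16.

7709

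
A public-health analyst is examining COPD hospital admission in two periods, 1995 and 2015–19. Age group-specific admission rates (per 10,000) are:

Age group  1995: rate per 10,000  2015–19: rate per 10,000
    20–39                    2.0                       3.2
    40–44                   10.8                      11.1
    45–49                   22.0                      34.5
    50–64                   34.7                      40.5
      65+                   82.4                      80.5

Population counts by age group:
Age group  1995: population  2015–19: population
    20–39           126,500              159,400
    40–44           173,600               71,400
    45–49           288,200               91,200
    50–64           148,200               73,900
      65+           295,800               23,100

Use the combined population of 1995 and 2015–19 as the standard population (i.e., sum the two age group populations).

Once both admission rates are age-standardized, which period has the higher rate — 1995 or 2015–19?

2015–19

Combined standard total = 1,451,300; weights = 0.1970, 0.1688, 0.2614, 0.1530, 0.2197.
1995: 0.1970×2.0 + 0.1688×10.8 + 0.2614×22.0 + 0.1530×34.7 + 0.2197×82.4 = 31.3848 per 10,000.
2015–19: 0.1970×3.2 + 0.1688×11.1 + 0.2614×34.5 + 0.1530×40.5 + 0.2197×80.5 = 35.4098 per 10,000.
The crude rates (36.80 vs 22.20) would put 1995 higher, but that reflects its age composition; once standardized to a common age structure, 2015–19 has the higher underlying rate.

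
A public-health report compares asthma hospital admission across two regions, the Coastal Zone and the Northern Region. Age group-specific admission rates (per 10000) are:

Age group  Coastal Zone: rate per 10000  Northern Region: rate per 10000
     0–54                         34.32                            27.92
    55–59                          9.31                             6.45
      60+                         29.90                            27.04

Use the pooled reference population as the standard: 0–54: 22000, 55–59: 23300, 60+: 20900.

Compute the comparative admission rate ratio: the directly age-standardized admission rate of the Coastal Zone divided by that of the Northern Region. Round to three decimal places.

1.201

Standard total = 66200; weights = 0.3323, 0.3520, 0.3157.
The Coastal Zone: 0.3323×34.32 + 0.3520×9.31 + 0.3157×29.90 = 24.1219 per 10000.
The Northern Region: 0.3323×27.92 + 0.3520×6.45 + 0.3157×27.04 = 20.0855 per 10000.
Ratio = 24.1219 ÷ 20.0855 = 1.20096.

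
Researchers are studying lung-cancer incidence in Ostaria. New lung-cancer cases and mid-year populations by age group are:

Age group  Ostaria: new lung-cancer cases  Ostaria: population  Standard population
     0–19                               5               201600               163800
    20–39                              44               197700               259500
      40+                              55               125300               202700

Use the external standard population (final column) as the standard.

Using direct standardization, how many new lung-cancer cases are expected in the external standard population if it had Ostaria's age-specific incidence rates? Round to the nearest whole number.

Age-specific rates per 100000 for Ostaria: 2.48, 22.26, 43.89.
Expected new lung-cancer cases = Σ (standard pop × age-specific rate ÷ 100000)
= 163800×2.48/100000 + 259500×22.26/100000 + 202700×43.89/100000
= 4.06 + 57.75 + 88.97 = 150.79.

151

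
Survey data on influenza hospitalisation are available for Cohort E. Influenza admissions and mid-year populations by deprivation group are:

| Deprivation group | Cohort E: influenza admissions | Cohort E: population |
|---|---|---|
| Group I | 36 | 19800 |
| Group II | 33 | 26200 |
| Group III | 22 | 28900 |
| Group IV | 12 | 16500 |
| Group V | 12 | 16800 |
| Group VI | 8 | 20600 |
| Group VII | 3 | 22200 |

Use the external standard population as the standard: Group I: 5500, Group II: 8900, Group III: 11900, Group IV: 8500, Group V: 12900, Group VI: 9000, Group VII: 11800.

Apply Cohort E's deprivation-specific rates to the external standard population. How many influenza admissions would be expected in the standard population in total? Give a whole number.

51

Deprivation-specific rates per 100000 for Cohort E: 181.82, 125.95, 76.12, 72.73, 71.43, 38.83, 13.51.
Expected influenza admissions = Σ (standard pop × deprivation-specific rate ÷ 100000)
= 5500×181.82/100000 + 8900×125.95/100000 + 11900×76.12/100000 + 8500×72.73/100000 + 12900×71.43/100000 + 9000×38.83/100000 + 11800×13.51/100000
= 10.00 + 11.21 + 9.06 + 6.18 + 9.21 + 3.50 + 1.59 = 50.75.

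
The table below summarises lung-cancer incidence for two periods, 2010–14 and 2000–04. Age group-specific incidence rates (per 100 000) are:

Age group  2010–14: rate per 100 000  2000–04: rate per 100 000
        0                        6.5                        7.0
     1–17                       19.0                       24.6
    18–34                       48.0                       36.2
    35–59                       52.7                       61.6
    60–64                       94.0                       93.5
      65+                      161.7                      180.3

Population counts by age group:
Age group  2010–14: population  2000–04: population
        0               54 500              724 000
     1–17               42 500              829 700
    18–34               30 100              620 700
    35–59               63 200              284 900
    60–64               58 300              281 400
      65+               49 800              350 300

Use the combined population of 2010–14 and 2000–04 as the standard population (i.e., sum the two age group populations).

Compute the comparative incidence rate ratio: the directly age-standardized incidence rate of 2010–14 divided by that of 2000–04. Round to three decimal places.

Combined standard total = 3 389 400; weights = 0.2297, 0.2573, 0.1920, 0.1027, 0.1002, 0.1180.
2010–14: 0.2297×6.5 + 0.2573×19.0 + 0.1920×48.0 + 0.1027×52.7 + 0.1002×94.0 + 0.1180×161.7 = 49.5201 per 100 000.
2000–04: 0.2297×7.0 + 0.2573×24.6 + 0.1920×36.2 + 0.1027×61.6 + 0.1002×93.5 + 0.1180×180.3 = 51.8698 per 100 000.
Ratio = 49.5201 ÷ 51.8698 = 0.95470.

0.955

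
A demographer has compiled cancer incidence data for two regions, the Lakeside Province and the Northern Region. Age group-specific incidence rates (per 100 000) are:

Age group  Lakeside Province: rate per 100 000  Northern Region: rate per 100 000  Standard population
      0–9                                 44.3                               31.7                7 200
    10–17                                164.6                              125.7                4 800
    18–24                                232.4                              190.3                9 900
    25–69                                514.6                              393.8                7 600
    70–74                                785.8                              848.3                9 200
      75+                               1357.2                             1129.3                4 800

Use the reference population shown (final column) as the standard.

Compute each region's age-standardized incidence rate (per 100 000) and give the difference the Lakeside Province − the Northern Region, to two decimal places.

48.99

Standard total = 43 500; weights = 0.1655, 0.1103, 0.2276, 0.1747, 0.2115, 0.1103.
The Lakeside Province: 0.1655×44.3 + 0.1103×164.6 + 0.2276×232.4 + 0.1747×514.6 + 0.2115×785.8 + 0.1103×1357.2 = 484.2455 per 100 000.
The Northern Region: 0.1655×31.7 + 0.1103×125.7 + 0.2276×190.3 + 0.1747×393.8 + 0.2115×848.3 + 0.1103×1129.3 = 435.2517 per 100 000.
Difference = 484.2455 − 435.2517 = 48.9938.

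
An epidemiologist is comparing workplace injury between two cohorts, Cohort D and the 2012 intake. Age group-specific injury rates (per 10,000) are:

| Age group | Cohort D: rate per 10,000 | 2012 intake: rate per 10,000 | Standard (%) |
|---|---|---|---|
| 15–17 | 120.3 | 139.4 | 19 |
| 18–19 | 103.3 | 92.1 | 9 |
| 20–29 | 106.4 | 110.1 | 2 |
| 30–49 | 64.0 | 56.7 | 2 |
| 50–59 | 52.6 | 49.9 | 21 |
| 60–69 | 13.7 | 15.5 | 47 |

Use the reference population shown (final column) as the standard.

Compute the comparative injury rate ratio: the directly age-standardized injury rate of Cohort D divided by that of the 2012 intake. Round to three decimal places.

Standard weights: 0.19, 0.09, 0.02, 0.02, 0.21, 0.47.
Cohort D: 0.1900×120.3 + 0.0900×103.3 + 0.0200×106.4 + 0.0200×64.0 + 0.2100×52.6 + 0.4700×13.7 = 53.0470 per 10,000.
The 2012 intake: 0.1900×139.4 + 0.0900×92.1 + 0.0200×110.1 + 0.0200×56.7 + 0.2100×49.9 + 0.4700×15.5 = 55.8750 per 10,000.
Ratio = 53.0470 ÷ 55.8750 = 0.94939.

0.949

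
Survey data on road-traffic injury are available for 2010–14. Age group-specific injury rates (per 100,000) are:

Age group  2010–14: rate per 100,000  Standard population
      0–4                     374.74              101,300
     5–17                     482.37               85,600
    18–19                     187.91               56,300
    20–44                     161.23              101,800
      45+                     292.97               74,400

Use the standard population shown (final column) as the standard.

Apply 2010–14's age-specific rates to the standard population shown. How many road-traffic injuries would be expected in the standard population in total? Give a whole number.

1280

Expected road-traffic injuries = Σ (standard pop × age-specific rate ÷ 100,000)
= 101,300×374.74/100,000 + 85,600×482.37/100,000 + 56,300×187.91/100,000 + 101,800×161.23/100,000 + 74,400×292.97/100,000
= 379.61 + 412.91 + 105.79 + 164.13 + 217.97 = 1280.42.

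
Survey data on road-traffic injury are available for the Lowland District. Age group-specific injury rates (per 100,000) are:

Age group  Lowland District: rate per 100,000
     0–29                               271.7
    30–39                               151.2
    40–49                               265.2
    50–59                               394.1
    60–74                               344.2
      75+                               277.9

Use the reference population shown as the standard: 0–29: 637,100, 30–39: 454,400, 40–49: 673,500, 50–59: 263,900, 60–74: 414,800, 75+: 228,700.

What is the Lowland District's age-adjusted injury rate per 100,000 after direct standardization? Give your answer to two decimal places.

273.44

Standard total = 2,672,400; weights = 0.2384, 0.1700, 0.2520, 0.0988, 0.1552, 0.0856.
Standardized rate: 0.2384×271.7 + 0.1700×151.2 + 0.2520×265.2 + 0.0988×394.1 + 0.1552×344.2 + 0.0856×277.9 = 273.4435 per 100,000.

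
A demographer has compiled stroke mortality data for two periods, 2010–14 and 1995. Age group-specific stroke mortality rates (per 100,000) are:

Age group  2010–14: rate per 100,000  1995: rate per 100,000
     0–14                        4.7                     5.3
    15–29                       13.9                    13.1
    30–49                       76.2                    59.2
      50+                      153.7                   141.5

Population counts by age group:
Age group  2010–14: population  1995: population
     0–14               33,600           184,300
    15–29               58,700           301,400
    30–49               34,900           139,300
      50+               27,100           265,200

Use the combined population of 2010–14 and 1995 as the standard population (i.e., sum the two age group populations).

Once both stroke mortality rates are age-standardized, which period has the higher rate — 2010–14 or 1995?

2010–14

Combined standard total = 1,044,500; weights = 0.2086, 0.3448, 0.1668, 0.2798.
2010–14: 0.2086×4.7 + 0.3448×13.9 + 0.1668×76.2 + 0.2798×153.7 = 61.4936 per 100,000.
1995: 0.2086×5.3 + 0.3448×13.1 + 0.1668×59.2 + 0.2798×141.5 = 55.0936 per 100,000.
The crude rates (50.54 vs 56.95) would put 1995 higher, but that reflects its age composition; once standardized to a common age structure, 2010–14 has the higher underlying rate.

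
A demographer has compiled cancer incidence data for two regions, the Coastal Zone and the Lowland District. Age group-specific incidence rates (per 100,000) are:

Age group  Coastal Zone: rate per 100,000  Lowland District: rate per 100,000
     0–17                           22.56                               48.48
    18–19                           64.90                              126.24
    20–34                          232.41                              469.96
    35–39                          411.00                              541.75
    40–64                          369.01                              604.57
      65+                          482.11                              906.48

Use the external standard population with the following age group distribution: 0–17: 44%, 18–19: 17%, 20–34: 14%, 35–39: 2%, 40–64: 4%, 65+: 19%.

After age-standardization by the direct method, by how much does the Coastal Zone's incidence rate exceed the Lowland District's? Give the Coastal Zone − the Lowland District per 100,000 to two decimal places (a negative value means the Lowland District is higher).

-147.76

Standard weights: 0.44, 0.17, 0.14, 0.02, 0.04, 0.19.
The Coastal Zone: 0.4400×22.56 + 0.1700×64.90 + 0.1400×232.41 + 0.0200×411.00 + 0.0400×369.01 + 0.1900×482.11 = 168.0781 per 100,000.
The Lowland District: 0.4400×48.48 + 0.1700×126.24 + 0.1400×469.96 + 0.0200×541.75 + 0.0400×604.57 + 0.1900×906.48 = 315.8354 per 100,000.
Difference = 168.0781 − 315.8354 = -147.7573.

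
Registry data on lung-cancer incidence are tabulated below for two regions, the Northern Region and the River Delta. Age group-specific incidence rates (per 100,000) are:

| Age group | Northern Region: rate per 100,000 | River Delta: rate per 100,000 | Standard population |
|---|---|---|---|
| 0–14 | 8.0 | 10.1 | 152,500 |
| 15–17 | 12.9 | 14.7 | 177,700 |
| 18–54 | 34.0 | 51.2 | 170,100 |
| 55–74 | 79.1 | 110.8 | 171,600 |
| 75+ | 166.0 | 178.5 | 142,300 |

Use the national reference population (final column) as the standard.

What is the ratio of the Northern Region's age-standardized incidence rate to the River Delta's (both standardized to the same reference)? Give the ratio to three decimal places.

Standard total = 814,200; weights = 0.1873, 0.2183, 0.2089, 0.2108, 0.1748.
The Northern Region: 0.1873×8.0 + 0.2183×12.9 + 0.2089×34.0 + 0.2108×79.1 + 0.1748×166.0 = 57.1003 per 100,000.
The River Delta: 0.1873×10.1 + 0.2183×14.7 + 0.2089×51.2 + 0.2108×110.8 + 0.1748×178.5 = 70.3456 per 100,000.
Ratio = 57.1003 ÷ 70.3456 = 0.81171.

0.812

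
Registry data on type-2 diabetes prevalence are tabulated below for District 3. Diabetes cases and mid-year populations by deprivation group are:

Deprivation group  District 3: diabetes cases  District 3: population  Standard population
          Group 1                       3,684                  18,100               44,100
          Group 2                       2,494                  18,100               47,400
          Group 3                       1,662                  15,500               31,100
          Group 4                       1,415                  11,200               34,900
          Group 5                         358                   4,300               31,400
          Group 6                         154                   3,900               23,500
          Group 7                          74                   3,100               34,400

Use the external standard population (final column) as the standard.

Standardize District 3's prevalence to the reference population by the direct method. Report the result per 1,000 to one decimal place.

Deprivation-specific rates per 1,000 for District 3: 203.536, 137.790, 107.226, 126.339, 83.256, 39.487, 23.871.
Standard total = 246,800; weights = 0.1787, 0.1921, 0.1260, 0.1414, 0.1272, 0.0952, 0.1394.
Standardized rate: 0.1787×203.536 + 0.1921×137.790 + 0.1260×107.226 + 0.1414×126.339 + 0.1272×83.256 + 0.0952×39.487 + 0.1394×23.871 = 111.8901 per 1,000.

111.9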